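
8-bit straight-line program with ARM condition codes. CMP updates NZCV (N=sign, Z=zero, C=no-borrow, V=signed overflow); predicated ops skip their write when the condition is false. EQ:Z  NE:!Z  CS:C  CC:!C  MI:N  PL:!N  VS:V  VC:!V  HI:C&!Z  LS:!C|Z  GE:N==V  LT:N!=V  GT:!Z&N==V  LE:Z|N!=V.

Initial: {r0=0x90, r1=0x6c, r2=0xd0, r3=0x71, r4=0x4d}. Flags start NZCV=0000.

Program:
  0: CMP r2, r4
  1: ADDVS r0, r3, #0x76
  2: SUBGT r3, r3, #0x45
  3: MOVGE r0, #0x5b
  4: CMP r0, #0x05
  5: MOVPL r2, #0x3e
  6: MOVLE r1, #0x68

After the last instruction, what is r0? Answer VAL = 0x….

VAL = 0x90

0: ✓ CMP  NZCV=1010
1: · ADDVS
2: · SUBGT
3: · MOVGE
4: ✓ CMP  NZCV=1010
5: · MOVPL
6: ✓ MOVLE  r1←0x68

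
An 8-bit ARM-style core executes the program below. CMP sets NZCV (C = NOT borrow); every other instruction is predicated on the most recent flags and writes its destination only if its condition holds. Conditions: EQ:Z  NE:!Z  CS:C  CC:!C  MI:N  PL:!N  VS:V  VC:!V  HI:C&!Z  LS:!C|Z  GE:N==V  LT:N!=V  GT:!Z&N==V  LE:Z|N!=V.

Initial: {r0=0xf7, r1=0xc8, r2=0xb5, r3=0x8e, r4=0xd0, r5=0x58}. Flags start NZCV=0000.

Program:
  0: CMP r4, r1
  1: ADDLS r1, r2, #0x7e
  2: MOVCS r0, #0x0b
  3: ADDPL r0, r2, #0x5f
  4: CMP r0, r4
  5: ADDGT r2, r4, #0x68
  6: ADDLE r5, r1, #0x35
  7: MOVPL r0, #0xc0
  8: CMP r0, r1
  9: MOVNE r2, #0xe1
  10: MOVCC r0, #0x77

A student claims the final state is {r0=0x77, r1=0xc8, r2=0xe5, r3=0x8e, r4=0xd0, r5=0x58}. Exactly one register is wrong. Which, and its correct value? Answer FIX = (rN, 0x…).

FIX = (r2, 0xe1)

0: ✓ CMP  NZCV=0010
1: · ADDLS
2: ✓ MOVCS  r0←0x0b
3: ✓ ADDPL  r0←0x14
4: ✓ CMP  NZCV=0000
5: ✓ ADDGT  r2←0x38
6: · ADDLE
7: ✓ MOVPL  r0←0xc0
8: ✓ CMP  NZCV=1000
9: ✓ MOVNE  r2←0xe1
10: ✓ MOVCC  r0←0x77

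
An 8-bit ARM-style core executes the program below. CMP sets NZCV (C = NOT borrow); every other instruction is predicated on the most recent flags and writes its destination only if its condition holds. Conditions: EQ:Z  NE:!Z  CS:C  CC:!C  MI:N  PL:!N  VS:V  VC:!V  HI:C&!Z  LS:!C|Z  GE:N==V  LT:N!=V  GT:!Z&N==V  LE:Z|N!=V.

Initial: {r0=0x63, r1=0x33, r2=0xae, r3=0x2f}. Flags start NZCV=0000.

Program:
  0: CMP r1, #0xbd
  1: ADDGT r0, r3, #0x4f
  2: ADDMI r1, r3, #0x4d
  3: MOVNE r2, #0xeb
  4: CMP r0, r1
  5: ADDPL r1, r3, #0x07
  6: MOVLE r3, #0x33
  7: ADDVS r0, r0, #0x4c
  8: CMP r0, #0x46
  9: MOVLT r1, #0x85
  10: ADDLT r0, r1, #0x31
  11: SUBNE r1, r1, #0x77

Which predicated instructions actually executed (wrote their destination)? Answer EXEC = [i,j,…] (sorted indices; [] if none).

0: ✓ CMP  NZCV=0000
1: ✓ ADDGT  r0←0x7e
2: · ADDMI
3: ✓ MOVNE  r2←0xeb
4: ✓ CMP  NZCV=0010
5: ✓ ADDPL  r1←0x36
6: · MOVLE
7: · ADDVS
8: ✓ CMP  NZCV=0010
9: · MOVLT
10: · ADDLT
11: ✓ SUBNE  r1←0xbf

EXEC = [1,3,5,11]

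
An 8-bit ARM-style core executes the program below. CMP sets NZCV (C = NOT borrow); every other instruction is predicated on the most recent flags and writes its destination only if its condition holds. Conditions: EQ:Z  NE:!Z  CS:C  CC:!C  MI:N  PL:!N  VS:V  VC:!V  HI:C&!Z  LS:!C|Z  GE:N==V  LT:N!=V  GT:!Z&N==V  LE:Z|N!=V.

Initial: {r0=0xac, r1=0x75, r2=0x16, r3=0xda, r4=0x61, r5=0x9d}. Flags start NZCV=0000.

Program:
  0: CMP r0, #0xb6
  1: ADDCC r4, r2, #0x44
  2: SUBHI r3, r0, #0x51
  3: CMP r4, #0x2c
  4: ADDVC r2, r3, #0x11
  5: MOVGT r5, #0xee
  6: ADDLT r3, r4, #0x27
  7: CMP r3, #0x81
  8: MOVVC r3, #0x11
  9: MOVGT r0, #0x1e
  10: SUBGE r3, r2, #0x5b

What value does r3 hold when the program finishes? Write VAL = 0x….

0: ✓ CMP  NZCV=1000
1: ✓ ADDCC  r4←0x5a
2: · SUBHI
3: ✓ CMP  NZCV=0010
4: ✓ ADDVC  r2←0xeb
5: ✓ MOVGT  r5←0xee
6: · ADDLT
7: ✓ CMP  NZCV=0010
8: ✓ MOVVC  r3←0x11
9: ✓ MOVGT  r0←0x1e
10: ✓ SUBGE  r3←0x90

VAL = 0x90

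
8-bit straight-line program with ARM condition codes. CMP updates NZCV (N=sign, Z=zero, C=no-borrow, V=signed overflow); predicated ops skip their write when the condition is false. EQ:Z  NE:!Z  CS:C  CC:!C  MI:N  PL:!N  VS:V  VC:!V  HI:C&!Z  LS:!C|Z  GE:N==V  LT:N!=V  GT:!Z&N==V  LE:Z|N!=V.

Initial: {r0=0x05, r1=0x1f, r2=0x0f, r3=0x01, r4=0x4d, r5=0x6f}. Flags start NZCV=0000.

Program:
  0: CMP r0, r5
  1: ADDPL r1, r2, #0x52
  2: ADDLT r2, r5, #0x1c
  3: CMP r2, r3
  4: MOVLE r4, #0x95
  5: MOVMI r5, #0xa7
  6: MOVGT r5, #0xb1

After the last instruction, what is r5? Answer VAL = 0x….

0: ✓ CMP  NZCV=1000
1: · ADDPL
2: ✓ ADDLT  r2←0x8b
3: ✓ CMP  NZCV=1010
4: ✓ MOVLE  r4←0x95
5: ✓ MOVMI  r5←0xa7
6: · MOVGT

VAL = 0xa7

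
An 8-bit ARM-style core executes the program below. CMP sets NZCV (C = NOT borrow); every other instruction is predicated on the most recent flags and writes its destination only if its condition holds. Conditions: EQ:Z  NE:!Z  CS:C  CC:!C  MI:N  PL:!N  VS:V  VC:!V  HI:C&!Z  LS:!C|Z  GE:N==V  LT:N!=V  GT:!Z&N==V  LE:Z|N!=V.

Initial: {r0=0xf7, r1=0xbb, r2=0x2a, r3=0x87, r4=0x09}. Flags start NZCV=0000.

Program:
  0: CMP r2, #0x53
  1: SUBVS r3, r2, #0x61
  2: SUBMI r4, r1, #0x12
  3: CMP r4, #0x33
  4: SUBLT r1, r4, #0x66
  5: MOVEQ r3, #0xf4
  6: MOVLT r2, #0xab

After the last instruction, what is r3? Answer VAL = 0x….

[0] flags=1000 → (cmp)
[1] flags=1000 VS?F → skip
[2] flags=1000 MI?T → r4=0xa9
[3] flags=0011 → (cmp)
[4] flags=0011 LT?T → r1=0x43
[5] flags=0011 EQ?F → skip
[6] flags=0011 LT?T → r2=0xab

VAL = 0x87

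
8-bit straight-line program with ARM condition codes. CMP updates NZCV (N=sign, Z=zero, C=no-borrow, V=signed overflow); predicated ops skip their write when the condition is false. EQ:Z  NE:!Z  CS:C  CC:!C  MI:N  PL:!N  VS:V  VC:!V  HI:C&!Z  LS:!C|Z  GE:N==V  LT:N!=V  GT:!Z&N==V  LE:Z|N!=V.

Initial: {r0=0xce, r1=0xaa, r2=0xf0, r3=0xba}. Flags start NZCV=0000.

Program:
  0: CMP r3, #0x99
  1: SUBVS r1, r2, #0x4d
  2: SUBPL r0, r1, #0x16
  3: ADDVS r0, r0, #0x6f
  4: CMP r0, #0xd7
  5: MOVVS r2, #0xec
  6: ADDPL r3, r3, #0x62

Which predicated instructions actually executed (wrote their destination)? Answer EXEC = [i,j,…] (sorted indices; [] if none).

EXEC = [2]

0: ✓ CMP  NZCV=0010
1: · SUBVS
2: ✓ SUBPL  r0←0x94
3: · ADDVS
4: ✓ CMP  NZCV=1000
5: · MOVVS
6: · ADDPL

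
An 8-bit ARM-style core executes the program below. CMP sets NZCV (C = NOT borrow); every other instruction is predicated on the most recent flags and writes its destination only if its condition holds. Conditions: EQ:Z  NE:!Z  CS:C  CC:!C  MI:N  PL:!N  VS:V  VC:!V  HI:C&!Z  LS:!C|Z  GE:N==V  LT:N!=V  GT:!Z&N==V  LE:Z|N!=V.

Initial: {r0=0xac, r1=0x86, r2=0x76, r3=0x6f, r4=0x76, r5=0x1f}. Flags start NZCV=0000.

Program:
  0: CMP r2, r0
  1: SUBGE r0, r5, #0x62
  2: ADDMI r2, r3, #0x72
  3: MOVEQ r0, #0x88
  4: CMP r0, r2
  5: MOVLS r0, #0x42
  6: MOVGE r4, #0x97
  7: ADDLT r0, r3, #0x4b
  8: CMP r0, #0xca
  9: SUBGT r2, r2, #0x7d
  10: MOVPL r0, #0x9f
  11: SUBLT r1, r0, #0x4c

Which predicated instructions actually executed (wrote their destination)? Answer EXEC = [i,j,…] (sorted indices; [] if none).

[0] flags=1001 → (cmp)
[1] flags=1001 GE?T → r0=0xbd
[2] flags=1001 MI?T → r2=0xe1
[3] flags=1001 EQ?F → skip
[4] flags=1000 → (cmp)
[5] flags=1000 LS?T → r0=0x42
[6] flags=1000 GE?F → skip
[7] flags=1000 LT?T → r0=0xba
[8] flags=1000 → (cmp)
[9] flags=1000 GT?F → skip
[10] flags=1000 PL?F → skip
[11] flags=1000 LT?T → r1=0x6e

EXEC = [1,2,5,7,11]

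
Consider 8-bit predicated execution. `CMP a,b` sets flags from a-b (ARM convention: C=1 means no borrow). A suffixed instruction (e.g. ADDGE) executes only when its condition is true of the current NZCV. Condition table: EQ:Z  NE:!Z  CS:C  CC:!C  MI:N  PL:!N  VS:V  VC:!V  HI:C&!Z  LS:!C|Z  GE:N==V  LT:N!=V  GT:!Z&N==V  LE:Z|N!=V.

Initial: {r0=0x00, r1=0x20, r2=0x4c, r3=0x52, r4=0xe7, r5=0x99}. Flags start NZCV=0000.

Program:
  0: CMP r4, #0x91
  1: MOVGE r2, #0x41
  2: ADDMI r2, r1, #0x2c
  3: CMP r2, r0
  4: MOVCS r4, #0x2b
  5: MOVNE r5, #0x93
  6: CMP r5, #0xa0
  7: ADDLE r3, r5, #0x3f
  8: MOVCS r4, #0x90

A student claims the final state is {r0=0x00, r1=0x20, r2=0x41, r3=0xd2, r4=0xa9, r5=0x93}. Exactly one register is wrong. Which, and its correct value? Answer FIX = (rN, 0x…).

[0] flags=0010 → (cmp)
[1] flags=0010 GE?T → r2=0x41
[2] flags=0010 MI?F → skip
[3] flags=0010 → (cmp)
[4] flags=0010 CS?T → r4=0x2b
[5] flags=0010 NE?T → r5=0x93
[6] flags=1000 → (cmp)
[7] flags=1000 LE?T → r3=0xd2
[8] flags=1000 CS?F → skip

FIX = (r4, 0x2b)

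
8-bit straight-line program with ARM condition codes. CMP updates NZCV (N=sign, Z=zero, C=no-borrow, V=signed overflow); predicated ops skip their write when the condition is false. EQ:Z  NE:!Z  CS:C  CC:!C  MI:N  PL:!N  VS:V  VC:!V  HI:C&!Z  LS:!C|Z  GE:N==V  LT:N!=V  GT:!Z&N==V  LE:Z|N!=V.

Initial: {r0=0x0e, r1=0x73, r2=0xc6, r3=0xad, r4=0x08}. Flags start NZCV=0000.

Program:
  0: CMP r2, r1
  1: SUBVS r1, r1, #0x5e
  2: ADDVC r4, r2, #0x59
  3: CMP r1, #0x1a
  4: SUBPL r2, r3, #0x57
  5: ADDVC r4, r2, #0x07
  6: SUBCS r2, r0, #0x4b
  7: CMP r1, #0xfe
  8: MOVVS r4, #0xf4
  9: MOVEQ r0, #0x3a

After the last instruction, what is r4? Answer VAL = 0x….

[0] flags=0011 → (cmp)
[1] flags=0011 VS?T → r1=0x15
[2] flags=0011 VC?F → skip
[3] flags=1000 → (cmp)
[4] flags=1000 PL?F → skip
[5] flags=1000 VC?T → r4=0xcd
[6] flags=1000 CS?F → skip
[7] flags=0000 → (cmp)
[8] flags=0000 VS?F → skip
[9] flags=0000 EQ?F → skip

VAL = 0xcd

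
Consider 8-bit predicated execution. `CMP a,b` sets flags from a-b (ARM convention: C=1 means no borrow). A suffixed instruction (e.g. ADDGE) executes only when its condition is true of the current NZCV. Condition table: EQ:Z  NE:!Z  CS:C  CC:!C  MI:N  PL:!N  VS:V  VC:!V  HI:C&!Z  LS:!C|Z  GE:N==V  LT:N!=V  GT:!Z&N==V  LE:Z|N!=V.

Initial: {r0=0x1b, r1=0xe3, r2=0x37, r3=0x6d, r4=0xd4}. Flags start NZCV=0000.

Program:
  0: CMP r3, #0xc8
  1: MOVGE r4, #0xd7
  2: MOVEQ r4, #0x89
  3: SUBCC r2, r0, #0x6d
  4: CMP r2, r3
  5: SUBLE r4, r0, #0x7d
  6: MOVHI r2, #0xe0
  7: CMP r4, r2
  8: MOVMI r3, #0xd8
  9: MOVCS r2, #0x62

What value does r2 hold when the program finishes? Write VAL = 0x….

VAL = 0xe0

0: ✓ CMP  NZCV=1001
1: ✓ MOVGE  r4←0xd7
2: · MOVEQ
3: ✓ SUBCC  r2←0xae
4: ✓ CMP  NZCV=0011
5: ✓ SUBLE  r4←0x9e
6: ✓ MOVHI  r2←0xe0
7: ✓ CMP  NZCV=1000
8: ✓ MOVMI  r3←0xd8
9: · MOVCS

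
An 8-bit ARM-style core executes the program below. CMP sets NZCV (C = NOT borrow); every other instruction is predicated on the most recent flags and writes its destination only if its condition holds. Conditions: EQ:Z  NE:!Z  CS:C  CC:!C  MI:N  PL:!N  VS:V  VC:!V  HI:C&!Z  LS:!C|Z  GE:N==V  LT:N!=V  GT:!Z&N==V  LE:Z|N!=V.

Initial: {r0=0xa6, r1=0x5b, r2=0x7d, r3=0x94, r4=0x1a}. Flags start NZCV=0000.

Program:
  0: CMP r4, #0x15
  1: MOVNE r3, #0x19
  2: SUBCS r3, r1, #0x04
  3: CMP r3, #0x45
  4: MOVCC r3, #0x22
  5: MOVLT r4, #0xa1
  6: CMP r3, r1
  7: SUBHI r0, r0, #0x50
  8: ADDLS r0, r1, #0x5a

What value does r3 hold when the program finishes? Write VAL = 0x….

[0] flags=0010 → (cmp)
[1] flags=0010 NE?T → r3=0x19
[2] flags=0010 CS?T → r3=0x57
[3] flags=0010 → (cmp)
[4] flags=0010 CC?F → skip
[5] flags=0010 LT?F → skip
[6] flags=1000 → (cmp)
[7] flags=1000 HI?F → skip
[8] flags=1000 LS?T → r0=0xb5

VAL = 0x57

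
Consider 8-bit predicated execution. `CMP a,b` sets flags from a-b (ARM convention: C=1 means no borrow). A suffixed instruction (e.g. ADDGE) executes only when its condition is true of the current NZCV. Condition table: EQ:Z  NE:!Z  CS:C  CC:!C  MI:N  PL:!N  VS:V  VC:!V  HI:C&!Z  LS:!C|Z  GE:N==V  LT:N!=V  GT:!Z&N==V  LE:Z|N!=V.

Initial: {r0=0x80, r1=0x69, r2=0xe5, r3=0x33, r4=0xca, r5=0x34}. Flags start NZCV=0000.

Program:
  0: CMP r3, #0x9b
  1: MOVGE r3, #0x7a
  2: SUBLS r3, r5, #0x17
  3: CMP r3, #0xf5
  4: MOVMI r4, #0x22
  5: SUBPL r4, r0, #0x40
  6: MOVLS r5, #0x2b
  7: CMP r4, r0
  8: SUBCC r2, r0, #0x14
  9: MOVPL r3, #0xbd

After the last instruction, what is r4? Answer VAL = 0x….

0: ✓ CMP  NZCV=1001
1: ✓ MOVGE  r3←0x7a
2: ✓ SUBLS  r3←0x1d
3: ✓ CMP  NZCV=0000
4: · MOVMI
5: ✓ SUBPL  r4←0x40
6: ✓ MOVLS  r5←0x2b
7: ✓ CMP  NZCV=1001
8: ✓ SUBCC  r2←0x6c
9: · MOVPL

VAL = 0x40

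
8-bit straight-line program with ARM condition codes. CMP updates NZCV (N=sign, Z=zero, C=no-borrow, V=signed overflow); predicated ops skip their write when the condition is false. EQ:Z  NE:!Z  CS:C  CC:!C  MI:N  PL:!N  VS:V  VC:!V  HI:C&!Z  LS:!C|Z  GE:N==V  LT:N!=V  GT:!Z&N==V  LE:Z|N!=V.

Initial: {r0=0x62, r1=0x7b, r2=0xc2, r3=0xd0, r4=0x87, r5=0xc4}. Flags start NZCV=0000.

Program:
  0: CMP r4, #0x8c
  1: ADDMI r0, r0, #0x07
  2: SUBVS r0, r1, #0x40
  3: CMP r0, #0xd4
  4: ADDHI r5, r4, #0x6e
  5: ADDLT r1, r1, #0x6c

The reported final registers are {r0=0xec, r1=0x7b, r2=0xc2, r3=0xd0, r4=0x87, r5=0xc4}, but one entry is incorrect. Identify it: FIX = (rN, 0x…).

0: ✓ CMP  NZCV=1000
1: ✓ ADDMI  r0←0x69
2: · SUBVS
3: ✓ CMP  NZCV=1001
4: · ADDHI
5: · ADDLT

FIX = (r0, 0x69)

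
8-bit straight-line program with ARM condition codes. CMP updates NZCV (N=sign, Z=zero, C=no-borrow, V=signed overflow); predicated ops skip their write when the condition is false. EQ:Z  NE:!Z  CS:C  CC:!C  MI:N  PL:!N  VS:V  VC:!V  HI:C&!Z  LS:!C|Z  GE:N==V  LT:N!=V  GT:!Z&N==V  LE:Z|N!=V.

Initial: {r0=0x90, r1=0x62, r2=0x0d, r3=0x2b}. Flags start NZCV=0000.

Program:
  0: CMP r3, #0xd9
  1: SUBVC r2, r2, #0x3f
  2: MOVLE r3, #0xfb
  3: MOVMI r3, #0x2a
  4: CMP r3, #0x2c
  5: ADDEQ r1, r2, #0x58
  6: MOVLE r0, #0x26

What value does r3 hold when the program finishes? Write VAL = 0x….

[0] flags=0000 → (cmp)
[1] flags=0000 VC?T → r2=0xce
[2] flags=0000 LE?F → skip
[3] flags=0000 MI?F → skip
[4] flags=1000 → (cmp)
[5] flags=1000 EQ?F → skip
[6] flags=1000 LE?T → r0=0x26

VAL = 0x2b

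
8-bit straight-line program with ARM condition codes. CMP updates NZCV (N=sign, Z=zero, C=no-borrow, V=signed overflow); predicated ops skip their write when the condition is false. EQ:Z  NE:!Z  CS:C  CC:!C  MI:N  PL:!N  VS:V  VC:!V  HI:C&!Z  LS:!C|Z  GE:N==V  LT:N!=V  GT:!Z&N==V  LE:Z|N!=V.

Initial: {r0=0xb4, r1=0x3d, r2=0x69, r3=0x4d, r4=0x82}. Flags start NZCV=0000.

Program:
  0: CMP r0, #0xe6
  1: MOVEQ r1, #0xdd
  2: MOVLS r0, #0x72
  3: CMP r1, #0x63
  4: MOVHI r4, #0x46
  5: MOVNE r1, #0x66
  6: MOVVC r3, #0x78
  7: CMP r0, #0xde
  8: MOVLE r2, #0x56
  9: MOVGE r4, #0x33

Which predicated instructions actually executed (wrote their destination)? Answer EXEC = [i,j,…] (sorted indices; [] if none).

EXEC = [2,5,6,9]

0: ✓ CMP  NZCV=1000
1: · MOVEQ
2: ✓ MOVLS  r0←0x72
3: ✓ CMP  NZCV=1000
4: · MOVHI
5: ✓ MOVNE  r1←0x66
6: ✓ MOVVC  r3←0x78
7: ✓ CMP  NZCV=1001
8: · MOVLE
9: ✓ MOVGE  r4←0x33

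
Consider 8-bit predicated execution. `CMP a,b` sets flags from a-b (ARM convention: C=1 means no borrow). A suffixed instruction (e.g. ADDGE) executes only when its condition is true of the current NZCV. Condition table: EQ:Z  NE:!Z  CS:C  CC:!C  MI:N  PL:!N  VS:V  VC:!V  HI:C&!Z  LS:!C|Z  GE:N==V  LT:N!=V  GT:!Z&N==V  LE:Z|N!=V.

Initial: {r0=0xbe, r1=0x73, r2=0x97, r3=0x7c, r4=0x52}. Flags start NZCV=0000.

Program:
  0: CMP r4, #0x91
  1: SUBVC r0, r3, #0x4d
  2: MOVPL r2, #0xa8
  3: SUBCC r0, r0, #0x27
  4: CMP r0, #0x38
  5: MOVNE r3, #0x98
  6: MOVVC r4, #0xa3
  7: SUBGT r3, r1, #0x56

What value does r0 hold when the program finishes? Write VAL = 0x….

[0] flags=1001 → (cmp)
[1] flags=1001 VC?F → skip
[2] flags=1001 PL?F → skip
[3] flags=1001 CC?T → r0=0x97
[4] flags=0011 → (cmp)
[5] flags=0011 NE?T → r3=0x98
[6] flags=0011 VC?F → skip
[7] flags=0011 GT?F → skip

VAL = 0x97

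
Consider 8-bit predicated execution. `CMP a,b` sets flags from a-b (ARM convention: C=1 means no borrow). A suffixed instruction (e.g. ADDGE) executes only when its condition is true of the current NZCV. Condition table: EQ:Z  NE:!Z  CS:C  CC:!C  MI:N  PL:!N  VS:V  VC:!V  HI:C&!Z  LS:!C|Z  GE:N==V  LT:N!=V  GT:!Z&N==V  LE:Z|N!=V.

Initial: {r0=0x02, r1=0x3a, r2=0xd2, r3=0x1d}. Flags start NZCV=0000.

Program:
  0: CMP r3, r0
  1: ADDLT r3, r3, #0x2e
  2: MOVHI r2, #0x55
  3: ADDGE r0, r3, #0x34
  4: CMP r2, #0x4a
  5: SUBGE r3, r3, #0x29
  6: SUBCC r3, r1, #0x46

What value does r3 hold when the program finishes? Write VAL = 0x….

0: ✓ CMP  NZCV=0010
1: · ADDLT
2: ✓ MOVHI  r2←0x55
3: ✓ ADDGE  r0←0x51
4: ✓ CMP  NZCV=0010
5: ✓ SUBGE  r3←0xf4
6: · SUBCC

VAL = 0xf4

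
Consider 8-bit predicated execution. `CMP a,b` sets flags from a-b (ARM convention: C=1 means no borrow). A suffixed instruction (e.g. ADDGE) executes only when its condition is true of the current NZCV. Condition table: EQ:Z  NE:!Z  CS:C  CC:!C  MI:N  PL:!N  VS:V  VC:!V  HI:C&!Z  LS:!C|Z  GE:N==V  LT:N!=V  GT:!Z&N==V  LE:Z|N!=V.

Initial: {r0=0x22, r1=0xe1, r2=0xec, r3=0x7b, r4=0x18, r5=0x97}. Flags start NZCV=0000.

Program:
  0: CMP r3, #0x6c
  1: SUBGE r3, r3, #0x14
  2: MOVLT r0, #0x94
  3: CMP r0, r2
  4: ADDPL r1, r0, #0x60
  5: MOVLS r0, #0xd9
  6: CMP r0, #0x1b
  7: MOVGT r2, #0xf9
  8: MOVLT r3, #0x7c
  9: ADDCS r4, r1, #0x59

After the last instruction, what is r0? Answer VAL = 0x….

VAL = 0xd9

[0] flags=0010 → (cmp)
[1] flags=0010 GE?T → r3=0x67
[2] flags=0010 LT?F → skip
[3] flags=0000 → (cmp)
[4] flags=0000 PL?T → r1=0x82
[5] flags=0000 LS?T → r0=0xd9
[6] flags=1010 → (cmp)
[7] flags=1010 GT?F → skip
[8] flags=1010 LT?T → r3=0x7c
[9] flags=1010 CS?T → r4=0xdb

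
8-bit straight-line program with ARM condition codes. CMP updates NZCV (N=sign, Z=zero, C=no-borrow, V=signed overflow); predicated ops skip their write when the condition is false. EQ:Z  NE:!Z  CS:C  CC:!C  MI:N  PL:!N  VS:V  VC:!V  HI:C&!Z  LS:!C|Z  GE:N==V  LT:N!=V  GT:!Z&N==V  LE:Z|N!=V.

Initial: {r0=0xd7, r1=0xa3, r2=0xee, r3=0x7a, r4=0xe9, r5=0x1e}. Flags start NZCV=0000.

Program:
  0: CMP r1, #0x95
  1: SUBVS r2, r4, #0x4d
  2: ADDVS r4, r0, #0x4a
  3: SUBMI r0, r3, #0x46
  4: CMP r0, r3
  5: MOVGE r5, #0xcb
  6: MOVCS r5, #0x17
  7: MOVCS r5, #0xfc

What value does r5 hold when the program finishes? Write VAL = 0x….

VAL = 0xfc

[0] flags=0010 → (cmp)
[1] flags=0010 VS?F → skip
[2] flags=0010 VS?F → skip
[3] flags=0010 MI?F → skip
[4] flags=0011 → (cmp)
[5] flags=0011 GE?F → skip
[6] flags=0011 CS?T → r5=0x17
[7] flags=0011 CS?T → r5=0xfc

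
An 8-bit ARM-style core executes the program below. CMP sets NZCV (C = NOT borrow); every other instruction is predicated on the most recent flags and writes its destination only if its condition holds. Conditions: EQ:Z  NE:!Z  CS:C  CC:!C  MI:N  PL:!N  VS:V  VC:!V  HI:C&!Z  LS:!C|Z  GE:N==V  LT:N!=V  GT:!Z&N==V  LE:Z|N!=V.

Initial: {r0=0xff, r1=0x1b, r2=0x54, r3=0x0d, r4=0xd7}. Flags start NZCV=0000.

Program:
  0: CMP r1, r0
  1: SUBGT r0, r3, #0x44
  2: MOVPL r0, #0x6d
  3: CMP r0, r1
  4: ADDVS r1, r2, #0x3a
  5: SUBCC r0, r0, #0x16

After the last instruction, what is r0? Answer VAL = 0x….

VAL = 0x6d

0: ✓ CMP  NZCV=0000
1: ✓ SUBGT  r0←0xc9
2: ✓ MOVPL  r0←0x6d
3: ✓ CMP  NZCV=0010
4: · ADDVS
5: · SUBCC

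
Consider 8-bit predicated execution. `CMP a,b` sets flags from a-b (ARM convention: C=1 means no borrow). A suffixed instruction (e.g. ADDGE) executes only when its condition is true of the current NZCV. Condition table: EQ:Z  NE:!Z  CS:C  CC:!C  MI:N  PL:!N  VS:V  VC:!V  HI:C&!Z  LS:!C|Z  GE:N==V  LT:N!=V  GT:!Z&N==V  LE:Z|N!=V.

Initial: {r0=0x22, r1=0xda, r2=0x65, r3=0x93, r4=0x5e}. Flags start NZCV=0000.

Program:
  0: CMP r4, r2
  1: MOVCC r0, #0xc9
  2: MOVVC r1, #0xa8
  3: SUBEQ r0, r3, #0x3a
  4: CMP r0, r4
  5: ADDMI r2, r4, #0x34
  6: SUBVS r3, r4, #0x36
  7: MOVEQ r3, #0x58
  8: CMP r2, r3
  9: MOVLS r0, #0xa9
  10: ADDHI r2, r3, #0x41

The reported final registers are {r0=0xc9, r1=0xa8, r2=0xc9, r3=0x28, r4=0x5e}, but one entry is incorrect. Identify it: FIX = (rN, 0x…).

FIX = (r2, 0x69)

0: ✓ CMP  NZCV=1000
1: ✓ MOVCC  r0←0xc9
2: ✓ MOVVC  r1←0xa8
3: · SUBEQ
4: ✓ CMP  NZCV=0011
5: · ADDMI
6: ✓ SUBVS  r3←0x28
7: · MOVEQ
8: ✓ CMP  NZCV=0010
9: · MOVLS
10: ✓ ADDHI  r2←0x69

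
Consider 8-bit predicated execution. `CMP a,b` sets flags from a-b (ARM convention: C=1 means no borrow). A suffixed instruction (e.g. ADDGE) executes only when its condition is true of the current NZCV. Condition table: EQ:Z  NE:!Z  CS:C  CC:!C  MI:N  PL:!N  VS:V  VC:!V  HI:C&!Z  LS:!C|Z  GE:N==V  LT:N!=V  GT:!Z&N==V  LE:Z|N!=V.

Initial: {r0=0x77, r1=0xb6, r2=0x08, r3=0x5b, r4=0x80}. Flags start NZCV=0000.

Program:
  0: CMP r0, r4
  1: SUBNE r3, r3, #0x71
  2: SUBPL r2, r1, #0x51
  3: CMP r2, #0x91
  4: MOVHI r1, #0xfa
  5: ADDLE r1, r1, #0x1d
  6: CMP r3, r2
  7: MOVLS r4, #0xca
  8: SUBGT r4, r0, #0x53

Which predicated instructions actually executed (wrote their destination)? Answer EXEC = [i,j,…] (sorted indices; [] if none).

[0] flags=1001 → (cmp)
[1] flags=1001 NE?T → r3=0xea
[2] flags=1001 PL?F → skip
[3] flags=0000 → (cmp)
[4] flags=0000 HI?F → skip
[5] flags=0000 LE?F → skip
[6] flags=1010 → (cmp)
[7] flags=1010 LS?F → skip
[8] flags=1010 GT?F → skip

EXEC = [1]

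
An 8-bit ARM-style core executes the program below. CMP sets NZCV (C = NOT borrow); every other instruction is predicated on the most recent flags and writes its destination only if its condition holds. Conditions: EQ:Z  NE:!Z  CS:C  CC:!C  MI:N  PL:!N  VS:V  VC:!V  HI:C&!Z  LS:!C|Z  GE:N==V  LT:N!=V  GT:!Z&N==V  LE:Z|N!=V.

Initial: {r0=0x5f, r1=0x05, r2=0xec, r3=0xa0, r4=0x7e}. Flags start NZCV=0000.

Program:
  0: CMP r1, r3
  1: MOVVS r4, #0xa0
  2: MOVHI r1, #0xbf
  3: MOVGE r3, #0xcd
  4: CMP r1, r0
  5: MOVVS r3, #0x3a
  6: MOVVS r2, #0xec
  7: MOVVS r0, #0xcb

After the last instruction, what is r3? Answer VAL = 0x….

VAL = 0xcd

0: ✓ CMP  NZCV=0000
1: · MOVVS
2: · MOVHI
3: ✓ MOVGE  r3←0xcd
4: ✓ CMP  NZCV=1000
5: · MOVVS
6: · MOVVS
7: · MOVVS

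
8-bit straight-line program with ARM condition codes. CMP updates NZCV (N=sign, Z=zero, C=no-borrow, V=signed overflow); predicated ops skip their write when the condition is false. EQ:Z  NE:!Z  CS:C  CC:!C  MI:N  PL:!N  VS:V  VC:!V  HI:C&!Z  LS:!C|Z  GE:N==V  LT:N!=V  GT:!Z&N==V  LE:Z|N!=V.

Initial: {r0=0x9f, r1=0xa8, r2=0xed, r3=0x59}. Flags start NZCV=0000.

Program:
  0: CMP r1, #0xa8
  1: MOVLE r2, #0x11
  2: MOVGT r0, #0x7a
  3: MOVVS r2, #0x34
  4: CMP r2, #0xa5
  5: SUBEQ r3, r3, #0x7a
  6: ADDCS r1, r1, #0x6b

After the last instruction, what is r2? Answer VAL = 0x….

0: ✓ CMP  NZCV=0110
1: ✓ MOVLE  r2←0x11
2: · MOVGT
3: · MOVVS
4: ✓ CMP  NZCV=0000
5: · SUBEQ
6: · ADDCS

VAL = 0x11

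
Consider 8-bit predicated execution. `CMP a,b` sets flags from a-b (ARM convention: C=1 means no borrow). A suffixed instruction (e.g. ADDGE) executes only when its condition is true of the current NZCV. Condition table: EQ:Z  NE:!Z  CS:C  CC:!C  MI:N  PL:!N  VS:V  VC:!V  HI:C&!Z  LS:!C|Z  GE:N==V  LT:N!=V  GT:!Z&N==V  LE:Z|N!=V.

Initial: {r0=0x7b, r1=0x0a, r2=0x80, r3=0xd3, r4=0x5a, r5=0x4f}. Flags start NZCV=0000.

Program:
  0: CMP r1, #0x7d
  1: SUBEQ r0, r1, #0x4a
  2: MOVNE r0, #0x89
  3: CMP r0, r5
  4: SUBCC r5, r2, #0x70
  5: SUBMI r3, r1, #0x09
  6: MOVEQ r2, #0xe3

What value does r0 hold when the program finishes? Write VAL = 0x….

0: ✓ CMP  NZCV=1000
1: · SUBEQ
2: ✓ MOVNE  r0←0x89
3: ✓ CMP  NZCV=0011
4: · SUBCC
5: · SUBMI
6: · MOVEQ

VAL = 0x89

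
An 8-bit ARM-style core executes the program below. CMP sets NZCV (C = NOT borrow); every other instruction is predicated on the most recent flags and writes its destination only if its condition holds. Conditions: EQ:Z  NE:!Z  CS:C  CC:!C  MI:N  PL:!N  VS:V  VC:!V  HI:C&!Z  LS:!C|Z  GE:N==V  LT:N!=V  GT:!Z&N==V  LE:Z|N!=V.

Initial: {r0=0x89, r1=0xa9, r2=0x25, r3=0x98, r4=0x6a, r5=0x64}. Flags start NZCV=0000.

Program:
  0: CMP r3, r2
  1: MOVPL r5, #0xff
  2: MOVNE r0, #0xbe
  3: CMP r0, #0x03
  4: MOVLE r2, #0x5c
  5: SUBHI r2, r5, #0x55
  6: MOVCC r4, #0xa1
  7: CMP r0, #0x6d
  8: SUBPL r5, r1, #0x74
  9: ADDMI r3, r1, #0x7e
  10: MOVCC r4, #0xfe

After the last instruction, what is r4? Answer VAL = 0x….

VAL = 0x6a

[0] flags=0011 → (cmp)
[1] flags=0011 PL?T → r5=0xff
[2] flags=0011 NE?T → r0=0xbe
[3] flags=1010 → (cmp)
[4] flags=1010 LE?T → r2=0x5c
[5] flags=1010 HI?T → r2=0xaa
[6] flags=1010 CC?F → skip
[7] flags=0011 → (cmp)
[8] flags=0011 PL?T → r5=0x35
[9] flags=0011 MI?F → skip
[10] flags=0011 CC?F → skip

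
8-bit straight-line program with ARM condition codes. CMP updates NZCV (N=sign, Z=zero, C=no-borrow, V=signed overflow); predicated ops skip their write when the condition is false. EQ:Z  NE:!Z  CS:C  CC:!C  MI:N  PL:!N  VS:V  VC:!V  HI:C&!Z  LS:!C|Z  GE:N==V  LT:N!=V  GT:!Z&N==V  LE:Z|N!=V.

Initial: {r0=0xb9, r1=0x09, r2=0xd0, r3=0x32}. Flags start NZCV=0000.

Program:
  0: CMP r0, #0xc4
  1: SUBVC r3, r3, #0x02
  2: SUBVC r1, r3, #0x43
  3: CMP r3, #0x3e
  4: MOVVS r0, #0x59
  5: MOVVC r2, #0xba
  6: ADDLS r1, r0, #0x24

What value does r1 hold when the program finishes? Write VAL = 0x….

[0] flags=1000 → (cmp)
[1] flags=1000 VC?T → r3=0x30
[2] flags=1000 VC?T → r1=0xed
[3] flags=1000 → (cmp)
[4] flags=1000 VS?F → skip
[5] flags=1000 VC?T → r2=0xba
[6] flags=1000 LS?T → r1=0xdd

VAL = 0xdd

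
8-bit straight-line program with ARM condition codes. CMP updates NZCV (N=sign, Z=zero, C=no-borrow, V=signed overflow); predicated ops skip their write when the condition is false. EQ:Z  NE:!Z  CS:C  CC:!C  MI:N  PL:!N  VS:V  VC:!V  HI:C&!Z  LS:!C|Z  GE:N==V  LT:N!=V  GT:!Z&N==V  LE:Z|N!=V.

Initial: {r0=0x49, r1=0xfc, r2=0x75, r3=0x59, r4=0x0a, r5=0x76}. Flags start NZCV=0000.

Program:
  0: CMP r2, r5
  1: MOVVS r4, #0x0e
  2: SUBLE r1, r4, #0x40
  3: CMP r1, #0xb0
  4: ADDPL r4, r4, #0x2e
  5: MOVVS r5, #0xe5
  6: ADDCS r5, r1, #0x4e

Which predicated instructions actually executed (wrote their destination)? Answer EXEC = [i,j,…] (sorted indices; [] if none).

EXEC = [2,4,6]

[0] flags=1000 → (cmp)
[1] flags=1000 VS?F → skip
[2] flags=1000 LE?T → r1=0xca
[3] flags=0010 → (cmp)
[4] flags=0010 PL?T → r4=0x38
[5] flags=0010 VS?F → skip
[6] flags=0010 CS?T → r5=0x18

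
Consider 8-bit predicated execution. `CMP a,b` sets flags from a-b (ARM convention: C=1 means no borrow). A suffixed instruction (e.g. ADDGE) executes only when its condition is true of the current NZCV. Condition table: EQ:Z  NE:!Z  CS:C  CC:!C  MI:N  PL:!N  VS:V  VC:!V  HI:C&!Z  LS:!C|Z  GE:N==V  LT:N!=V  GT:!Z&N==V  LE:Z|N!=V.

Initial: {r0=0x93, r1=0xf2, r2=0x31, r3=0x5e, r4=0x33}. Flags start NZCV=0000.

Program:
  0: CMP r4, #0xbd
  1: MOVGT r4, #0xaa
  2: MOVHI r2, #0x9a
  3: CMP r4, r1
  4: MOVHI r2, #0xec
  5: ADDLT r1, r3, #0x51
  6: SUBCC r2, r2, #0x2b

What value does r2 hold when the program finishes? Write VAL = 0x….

0: ✓ CMP  NZCV=0000
1: ✓ MOVGT  r4←0xaa
2: · MOVHI
3: ✓ CMP  NZCV=1000
4: · MOVHI
5: ✓ ADDLT  r1←0xaf
6: ✓ SUBCC  r2←0x06

VAL = 0x06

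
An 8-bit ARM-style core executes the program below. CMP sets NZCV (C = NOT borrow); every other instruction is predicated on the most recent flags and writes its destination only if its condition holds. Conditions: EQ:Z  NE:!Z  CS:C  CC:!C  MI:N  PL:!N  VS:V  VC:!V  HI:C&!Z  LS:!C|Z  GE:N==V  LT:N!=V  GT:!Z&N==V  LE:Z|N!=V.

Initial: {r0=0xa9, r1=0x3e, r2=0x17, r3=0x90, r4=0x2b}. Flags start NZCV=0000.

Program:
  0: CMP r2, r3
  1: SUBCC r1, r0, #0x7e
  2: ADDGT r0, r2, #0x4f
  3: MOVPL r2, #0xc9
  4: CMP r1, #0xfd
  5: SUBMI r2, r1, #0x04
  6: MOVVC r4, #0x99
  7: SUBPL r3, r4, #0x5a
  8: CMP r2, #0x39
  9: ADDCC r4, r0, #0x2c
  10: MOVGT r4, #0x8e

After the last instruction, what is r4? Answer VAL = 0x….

[0] flags=1001 → (cmp)
[1] flags=1001 CC?T → r1=0x2b
[2] flags=1001 GT?T → r0=0x66
[3] flags=1001 PL?F → skip
[4] flags=0000 → (cmp)
[5] flags=0000 MI?F → skip
[6] flags=0000 VC?T → r4=0x99
[7] flags=0000 PL?T → r3=0x3f
[8] flags=1000 → (cmp)
[9] flags=1000 CC?T → r4=0x92
[10] flags=1000 GT?F → skip

VAL = 0x92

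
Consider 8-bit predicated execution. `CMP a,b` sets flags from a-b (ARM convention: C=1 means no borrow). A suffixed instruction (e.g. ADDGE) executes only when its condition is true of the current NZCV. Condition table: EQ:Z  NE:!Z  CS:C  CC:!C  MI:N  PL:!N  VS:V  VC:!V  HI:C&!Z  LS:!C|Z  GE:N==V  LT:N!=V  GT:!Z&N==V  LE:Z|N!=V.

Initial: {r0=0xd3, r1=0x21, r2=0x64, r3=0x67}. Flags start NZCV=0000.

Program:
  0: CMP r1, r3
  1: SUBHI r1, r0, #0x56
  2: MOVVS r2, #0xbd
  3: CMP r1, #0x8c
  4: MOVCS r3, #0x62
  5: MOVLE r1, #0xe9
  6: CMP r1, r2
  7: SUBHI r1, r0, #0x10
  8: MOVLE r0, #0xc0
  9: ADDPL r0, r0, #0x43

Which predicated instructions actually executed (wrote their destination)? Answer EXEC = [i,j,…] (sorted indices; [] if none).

EXEC = [8]

0: ✓ CMP  NZCV=1000
1: · SUBHI
2: · MOVVS
3: ✓ CMP  NZCV=1001
4: · MOVCS
5: · MOVLE
6: ✓ CMP  NZCV=1000
7: · SUBHI
8: ✓ MOVLE  r0←0xc0
9: · ADDPL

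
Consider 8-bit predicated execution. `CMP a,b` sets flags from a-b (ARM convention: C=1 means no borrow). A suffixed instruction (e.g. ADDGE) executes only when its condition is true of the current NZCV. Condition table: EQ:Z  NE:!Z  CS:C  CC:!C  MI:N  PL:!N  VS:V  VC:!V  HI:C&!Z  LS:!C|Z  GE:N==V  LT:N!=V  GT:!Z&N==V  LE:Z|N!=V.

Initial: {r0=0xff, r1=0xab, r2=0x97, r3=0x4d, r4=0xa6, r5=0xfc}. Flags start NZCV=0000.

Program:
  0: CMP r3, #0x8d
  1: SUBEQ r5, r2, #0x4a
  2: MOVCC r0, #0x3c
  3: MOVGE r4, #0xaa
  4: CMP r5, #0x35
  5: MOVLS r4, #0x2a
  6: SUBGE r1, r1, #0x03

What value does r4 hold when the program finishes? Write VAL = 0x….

[0] flags=1001 → (cmp)
[1] flags=1001 EQ?F → skip
[2] flags=1001 CC?T → r0=0x3c
[3] flags=1001 GE?T → r4=0xaa
[4] flags=1010 → (cmp)
[5] flags=1010 LS?F → skip
[6] flags=1010 GE?F → skip

VAL = 0xaa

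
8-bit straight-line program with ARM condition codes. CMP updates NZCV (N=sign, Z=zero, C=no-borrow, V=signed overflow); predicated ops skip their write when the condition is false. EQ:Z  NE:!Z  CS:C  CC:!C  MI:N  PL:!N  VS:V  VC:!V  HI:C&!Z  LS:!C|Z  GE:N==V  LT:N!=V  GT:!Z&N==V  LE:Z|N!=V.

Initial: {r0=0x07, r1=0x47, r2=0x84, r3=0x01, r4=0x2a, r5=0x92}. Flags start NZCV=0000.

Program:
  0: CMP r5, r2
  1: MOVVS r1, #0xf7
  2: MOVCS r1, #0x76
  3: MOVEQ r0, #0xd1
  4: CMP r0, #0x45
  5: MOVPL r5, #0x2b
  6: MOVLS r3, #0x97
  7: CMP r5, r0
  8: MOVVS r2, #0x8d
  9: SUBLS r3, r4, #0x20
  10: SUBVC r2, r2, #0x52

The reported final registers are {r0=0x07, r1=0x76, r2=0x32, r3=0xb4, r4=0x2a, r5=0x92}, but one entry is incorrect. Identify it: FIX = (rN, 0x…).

FIX = (r3, 0x97)

[0] flags=0010 → (cmp)
[1] flags=0010 VS?F → skip
[2] flags=0010 CS?T → r1=0x76
[3] flags=0010 EQ?F → skip
[4] flags=1000 → (cmp)
[5] flags=1000 PL?F → skip
[6] flags=1000 LS?T → r3=0x97
[7] flags=1010 → (cmp)
[8] flags=1010 VS?F → skip
[9] flags=1010 LS?F → skip
[10] flags=1010 VC?T → r2=0x32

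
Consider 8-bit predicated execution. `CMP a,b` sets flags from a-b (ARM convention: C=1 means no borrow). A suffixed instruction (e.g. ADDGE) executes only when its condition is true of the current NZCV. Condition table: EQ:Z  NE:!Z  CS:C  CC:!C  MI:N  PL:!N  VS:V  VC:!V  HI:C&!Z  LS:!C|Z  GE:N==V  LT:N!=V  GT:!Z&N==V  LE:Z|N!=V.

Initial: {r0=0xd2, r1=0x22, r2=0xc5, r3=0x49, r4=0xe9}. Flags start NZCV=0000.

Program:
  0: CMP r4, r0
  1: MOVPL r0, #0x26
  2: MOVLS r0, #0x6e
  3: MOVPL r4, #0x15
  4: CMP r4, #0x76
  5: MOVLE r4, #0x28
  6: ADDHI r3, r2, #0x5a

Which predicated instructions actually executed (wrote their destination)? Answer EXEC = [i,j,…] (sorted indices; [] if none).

[0] flags=0010 → (cmp)
[1] flags=0010 PL?T → r0=0x26
[2] flags=0010 LS?F → skip
[3] flags=0010 PL?T → r4=0x15
[4] flags=1000 → (cmp)
[5] flags=1000 LE?T → r4=0x28
[6] flags=1000 HI?F → skip

EXEC = [1,3,5]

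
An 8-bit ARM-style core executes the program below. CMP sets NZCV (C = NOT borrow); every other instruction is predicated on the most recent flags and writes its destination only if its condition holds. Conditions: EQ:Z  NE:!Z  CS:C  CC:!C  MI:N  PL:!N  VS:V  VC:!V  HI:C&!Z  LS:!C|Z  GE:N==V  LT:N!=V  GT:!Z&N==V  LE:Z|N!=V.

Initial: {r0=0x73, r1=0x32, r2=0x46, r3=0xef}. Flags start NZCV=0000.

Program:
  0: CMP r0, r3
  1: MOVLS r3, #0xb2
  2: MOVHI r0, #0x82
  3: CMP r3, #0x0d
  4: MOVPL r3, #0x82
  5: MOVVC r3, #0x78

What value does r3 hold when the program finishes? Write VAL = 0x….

[0] flags=1001 → (cmp)
[1] flags=1001 LS?T → r3=0xb2
[2] flags=1001 HI?F → skip
[3] flags=1010 → (cmp)
[4] flags=1010 PL?F → skip
[5] flags=1010 VC?T → r3=0x78

VAL = 0x78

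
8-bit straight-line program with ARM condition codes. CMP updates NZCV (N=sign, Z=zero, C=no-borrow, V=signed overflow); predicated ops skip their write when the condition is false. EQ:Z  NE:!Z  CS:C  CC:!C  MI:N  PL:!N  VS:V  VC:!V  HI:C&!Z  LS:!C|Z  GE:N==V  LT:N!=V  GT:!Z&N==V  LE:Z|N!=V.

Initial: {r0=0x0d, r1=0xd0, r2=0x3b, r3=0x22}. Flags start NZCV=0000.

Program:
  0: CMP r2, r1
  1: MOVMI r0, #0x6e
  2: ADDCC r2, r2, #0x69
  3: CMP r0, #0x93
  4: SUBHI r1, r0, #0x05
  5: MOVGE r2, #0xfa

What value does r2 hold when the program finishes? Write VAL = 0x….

0: ✓ CMP  NZCV=0000
1: · MOVMI
2: ✓ ADDCC  r2←0xa4
3: ✓ CMP  NZCV=0000
4: · SUBHI
5: ✓ MOVGE  r2←0xfa

VAL = 0xfa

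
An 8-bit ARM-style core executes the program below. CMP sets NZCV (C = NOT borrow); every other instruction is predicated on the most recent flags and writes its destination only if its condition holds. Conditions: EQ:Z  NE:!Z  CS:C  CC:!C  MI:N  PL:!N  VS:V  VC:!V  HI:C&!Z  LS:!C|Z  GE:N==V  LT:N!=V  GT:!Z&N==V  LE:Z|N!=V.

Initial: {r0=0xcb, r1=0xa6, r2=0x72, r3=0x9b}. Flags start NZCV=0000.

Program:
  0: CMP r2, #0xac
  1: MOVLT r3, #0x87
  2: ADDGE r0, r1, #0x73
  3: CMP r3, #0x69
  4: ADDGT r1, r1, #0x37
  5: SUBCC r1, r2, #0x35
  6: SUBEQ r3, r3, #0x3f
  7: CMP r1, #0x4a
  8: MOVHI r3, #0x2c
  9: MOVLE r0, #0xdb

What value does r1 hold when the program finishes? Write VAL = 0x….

0: ✓ CMP  NZCV=1001
1: · MOVLT
2: ✓ ADDGE  r0←0x19
3: ✓ CMP  NZCV=0011
4: · ADDGT
5: · SUBCC
6: · SUBEQ
7: ✓ CMP  NZCV=0011
8: ✓ MOVHI  r3←0x2c
9: ✓ MOVLE  r0←0xdb

VAL = 0xa6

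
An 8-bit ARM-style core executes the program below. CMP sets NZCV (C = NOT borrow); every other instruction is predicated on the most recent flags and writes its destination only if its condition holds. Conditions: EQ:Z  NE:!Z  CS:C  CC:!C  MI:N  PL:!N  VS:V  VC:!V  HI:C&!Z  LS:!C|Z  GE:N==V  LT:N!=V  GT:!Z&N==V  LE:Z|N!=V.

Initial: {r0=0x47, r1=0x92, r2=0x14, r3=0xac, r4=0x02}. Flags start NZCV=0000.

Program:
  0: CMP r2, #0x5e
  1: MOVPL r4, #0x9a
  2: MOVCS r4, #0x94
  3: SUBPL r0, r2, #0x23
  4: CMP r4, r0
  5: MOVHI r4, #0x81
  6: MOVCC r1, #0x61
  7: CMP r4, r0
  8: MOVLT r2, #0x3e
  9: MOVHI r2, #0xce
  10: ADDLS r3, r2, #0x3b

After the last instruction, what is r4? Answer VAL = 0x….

VAL = 0x02

0: ✓ CMP  NZCV=1000
1: · MOVPL
2: · MOVCS
3: · SUBPL
4: ✓ CMP  NZCV=1000
5: · MOVHI
6: ✓ MOVCC  r1←0x61
7: ✓ CMP  NZCV=1000
8: ✓ MOVLT  r2←0x3e
9: · MOVHI
10: ✓ ADDLS  r3←0x79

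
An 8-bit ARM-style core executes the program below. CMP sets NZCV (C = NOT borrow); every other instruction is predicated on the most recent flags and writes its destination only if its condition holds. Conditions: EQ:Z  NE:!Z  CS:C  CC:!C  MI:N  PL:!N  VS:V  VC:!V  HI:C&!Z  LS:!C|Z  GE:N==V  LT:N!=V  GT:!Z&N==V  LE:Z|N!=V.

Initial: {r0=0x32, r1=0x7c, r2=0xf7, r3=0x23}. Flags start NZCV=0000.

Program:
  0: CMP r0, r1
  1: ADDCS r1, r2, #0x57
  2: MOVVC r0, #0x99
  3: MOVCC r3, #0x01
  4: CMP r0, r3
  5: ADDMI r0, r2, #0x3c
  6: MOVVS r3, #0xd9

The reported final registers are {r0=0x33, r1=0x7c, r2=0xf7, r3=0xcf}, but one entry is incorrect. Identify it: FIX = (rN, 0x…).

FIX = (r3, 0x01)

[0] flags=1000 → (cmp)
[1] flags=1000 CS?F → skip
[2] flags=1000 VC?T → r0=0x99
[3] flags=1000 CC?T → r3=0x01
[4] flags=1010 → (cmp)
[5] flags=1010 MI?T → r0=0x33
[6] flags=1010 VS?F → skip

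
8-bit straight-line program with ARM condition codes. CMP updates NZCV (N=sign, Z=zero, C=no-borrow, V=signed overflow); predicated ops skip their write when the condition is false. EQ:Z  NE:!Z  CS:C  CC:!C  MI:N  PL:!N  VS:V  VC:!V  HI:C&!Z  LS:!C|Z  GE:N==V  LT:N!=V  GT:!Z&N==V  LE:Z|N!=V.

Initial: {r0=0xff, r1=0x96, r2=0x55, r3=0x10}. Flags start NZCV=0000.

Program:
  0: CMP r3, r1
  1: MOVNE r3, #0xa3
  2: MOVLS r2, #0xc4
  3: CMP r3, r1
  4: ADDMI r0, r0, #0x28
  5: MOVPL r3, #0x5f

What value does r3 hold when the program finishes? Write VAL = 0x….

VAL = 0x5f

0: ✓ CMP  NZCV=0000
1: ✓ MOVNE  r3←0xa3
2: ✓ MOVLS  r2←0xc4
3: ✓ CMP  NZCV=0010
4: · ADDMI
5: ✓ MOVPL  r3←0x5f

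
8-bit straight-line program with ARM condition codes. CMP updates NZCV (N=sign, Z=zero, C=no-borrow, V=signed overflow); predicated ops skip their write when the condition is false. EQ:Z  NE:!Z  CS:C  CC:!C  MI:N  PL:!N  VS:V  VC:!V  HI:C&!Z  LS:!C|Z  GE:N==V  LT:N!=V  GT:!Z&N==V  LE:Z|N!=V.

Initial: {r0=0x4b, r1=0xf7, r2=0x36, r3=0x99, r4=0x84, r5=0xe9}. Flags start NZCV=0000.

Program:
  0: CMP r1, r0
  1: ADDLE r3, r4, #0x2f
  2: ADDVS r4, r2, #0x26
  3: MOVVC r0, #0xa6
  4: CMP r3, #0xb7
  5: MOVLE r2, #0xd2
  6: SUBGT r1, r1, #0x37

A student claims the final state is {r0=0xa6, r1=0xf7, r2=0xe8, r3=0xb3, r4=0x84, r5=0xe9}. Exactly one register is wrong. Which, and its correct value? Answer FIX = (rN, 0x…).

FIX = (r2, 0xd2)

0: ✓ CMP  NZCV=1010
1: ✓ ADDLE  r3←0xb3
2: · ADDVS
3: ✓ MOVVC  r0←0xa6
4: ✓ CMP  NZCV=1000
5: ✓ MOVLE  r2←0xd2
6: · SUBGT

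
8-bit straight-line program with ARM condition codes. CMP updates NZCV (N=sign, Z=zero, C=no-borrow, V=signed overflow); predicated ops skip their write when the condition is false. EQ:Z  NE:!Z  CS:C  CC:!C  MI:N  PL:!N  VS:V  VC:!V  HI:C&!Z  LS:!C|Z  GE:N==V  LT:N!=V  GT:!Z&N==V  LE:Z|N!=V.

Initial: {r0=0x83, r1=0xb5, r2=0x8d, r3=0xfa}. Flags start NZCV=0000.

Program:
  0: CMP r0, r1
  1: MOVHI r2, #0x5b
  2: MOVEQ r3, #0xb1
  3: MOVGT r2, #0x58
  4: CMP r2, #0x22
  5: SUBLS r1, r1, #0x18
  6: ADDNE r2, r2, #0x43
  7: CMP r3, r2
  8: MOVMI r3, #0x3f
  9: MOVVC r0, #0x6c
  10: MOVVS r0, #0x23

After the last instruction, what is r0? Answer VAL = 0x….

VAL = 0x6c

[0] flags=1000 → (cmp)
[1] flags=1000 HI?F → skip
[2] flags=1000 EQ?F → skip
[3] flags=1000 GT?F → skip
[4] flags=0011 → (cmp)
[5] flags=0011 LS?F → skip
[6] flags=0011 NE?T → r2=0xd0
[7] flags=0010 → (cmp)
[8] flags=0010 MI?F → skip
[9] flags=0010 VC?T → r0=0x6c
[10] flags=0010 VS?F → skip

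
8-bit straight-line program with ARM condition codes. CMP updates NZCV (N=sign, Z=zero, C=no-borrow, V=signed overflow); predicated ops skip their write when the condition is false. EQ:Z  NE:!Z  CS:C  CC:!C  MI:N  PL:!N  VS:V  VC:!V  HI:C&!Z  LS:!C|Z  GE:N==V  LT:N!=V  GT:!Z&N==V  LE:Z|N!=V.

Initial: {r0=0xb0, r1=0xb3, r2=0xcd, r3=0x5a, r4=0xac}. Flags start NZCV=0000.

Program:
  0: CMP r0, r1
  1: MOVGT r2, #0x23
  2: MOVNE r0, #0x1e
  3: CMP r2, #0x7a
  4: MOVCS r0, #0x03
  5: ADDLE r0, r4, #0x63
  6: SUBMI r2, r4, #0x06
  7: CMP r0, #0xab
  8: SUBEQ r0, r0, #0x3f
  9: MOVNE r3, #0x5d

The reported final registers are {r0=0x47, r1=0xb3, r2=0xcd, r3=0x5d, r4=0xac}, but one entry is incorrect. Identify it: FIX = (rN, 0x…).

0: ✓ CMP  NZCV=1000
1: · MOVGT
2: ✓ MOVNE  r0←0x1e
3: ✓ CMP  NZCV=0011
4: ✓ MOVCS  r0←0x03
5: ✓ ADDLE  r0←0x0f
6: · SUBMI
7: ✓ CMP  NZCV=0000
8: · SUBEQ
9: ✓ MOVNE  r3←0x5d

FIX = (r0, 0x0f)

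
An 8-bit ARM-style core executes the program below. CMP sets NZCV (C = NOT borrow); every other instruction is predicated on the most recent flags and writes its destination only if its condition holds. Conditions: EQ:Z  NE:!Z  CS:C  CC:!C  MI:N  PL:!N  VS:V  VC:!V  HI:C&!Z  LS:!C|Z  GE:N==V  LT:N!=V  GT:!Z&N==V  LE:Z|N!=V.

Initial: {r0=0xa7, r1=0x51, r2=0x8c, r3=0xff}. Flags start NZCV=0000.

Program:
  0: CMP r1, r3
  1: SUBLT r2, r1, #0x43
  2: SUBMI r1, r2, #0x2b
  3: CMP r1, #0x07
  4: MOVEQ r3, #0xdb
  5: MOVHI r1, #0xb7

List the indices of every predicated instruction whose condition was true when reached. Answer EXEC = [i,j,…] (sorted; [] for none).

[0] flags=0000 → (cmp)
[1] flags=0000 LT?F → skip
[2] flags=0000 MI?F → skip
[3] flags=0010 → (cmp)
[4] flags=0010 EQ?F → skip
[5] flags=0010 HI?T → r1=0xb7

EXEC = [5]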